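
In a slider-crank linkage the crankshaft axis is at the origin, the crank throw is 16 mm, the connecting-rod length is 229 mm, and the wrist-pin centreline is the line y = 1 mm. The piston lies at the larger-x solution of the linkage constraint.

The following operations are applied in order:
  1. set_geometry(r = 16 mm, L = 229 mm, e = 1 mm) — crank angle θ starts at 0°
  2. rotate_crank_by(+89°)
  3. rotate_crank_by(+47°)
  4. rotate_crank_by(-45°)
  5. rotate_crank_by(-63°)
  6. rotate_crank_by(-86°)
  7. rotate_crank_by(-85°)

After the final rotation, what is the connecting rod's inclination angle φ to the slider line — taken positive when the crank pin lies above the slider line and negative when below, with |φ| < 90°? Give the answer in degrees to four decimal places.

-2.6603

set_geometry: r = 16 mm, L = 229 mm, e = 1 mm; θ ← 0°
rotate_crank_by(+89°): θ ← 0° +89° = 89°
rotate_crank_by(+47°): θ ← 89° +47° = 136°
rotate_crank_by(-45°): θ ← 136° -45° = 91°
rotate_crank_by(-63°): θ ← 91° -63° = 28°
rotate_crank_by(-86°): θ ← 28° -86° = -58°
rotate_crank_by(-85°): θ ← -58° -85° = -143°
crank pin P = (r cos θ, r sin θ) = (-12.778168, -9.629040)
h = r sin θ − e = -9.629040 − 1 = -10.629040
sin φ = h / L = -10.629040 / 229 = -0.04641502
φ = arcsin(-0.04641502) = -2.660341°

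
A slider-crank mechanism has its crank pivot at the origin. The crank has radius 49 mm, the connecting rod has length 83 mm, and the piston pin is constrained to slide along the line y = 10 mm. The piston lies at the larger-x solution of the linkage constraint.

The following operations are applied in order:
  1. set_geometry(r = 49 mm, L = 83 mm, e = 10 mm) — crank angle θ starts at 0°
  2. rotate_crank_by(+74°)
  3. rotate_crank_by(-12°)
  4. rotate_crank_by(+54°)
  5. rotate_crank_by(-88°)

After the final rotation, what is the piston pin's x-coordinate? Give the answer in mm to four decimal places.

125.2394

set_geometry: r = 49 mm, L = 83 mm, e = 10 mm; θ ← 0°
rotate_crank_by(+74°): θ ← 0° +74° = 74°
rotate_crank_by(-12°): θ ← 74° -12° = 62°
rotate_crank_by(+54°): θ ← 62° +54° = 116°
rotate_crank_by(-88°): θ ← 116° -88° = 28°
crank pin P = (r cos θ, r sin θ) = (43.264432, 23.004107)
h = r sin θ − e = 23.004107 − 10 = 13.004107
x = r cos θ + √(L² − h²) = 43.264432 + √(6889.0 − 169.1068) = 43.264432 + 81.974955 = 125.239387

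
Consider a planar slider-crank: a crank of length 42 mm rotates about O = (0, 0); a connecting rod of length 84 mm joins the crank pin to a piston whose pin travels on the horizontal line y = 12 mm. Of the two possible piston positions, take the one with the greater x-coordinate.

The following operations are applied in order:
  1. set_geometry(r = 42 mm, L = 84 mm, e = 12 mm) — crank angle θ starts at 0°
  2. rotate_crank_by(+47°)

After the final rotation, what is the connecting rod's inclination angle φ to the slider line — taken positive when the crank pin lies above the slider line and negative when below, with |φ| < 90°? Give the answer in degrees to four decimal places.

set_geometry: r = 42 mm, L = 84 mm, e = 12 mm; θ ← 0°
rotate_crank_by(+47°): θ ← 0° +47° = 47°
crank pin P = (r cos θ, r sin θ) = (28.643931, 30.716855)
h = r sin θ − e = 30.716855 − 12 = 18.716855
sin φ = h / L = 18.716855 / 84 = 0.22281971
φ = arcsin(0.22281971) = 12.874702°

12.8747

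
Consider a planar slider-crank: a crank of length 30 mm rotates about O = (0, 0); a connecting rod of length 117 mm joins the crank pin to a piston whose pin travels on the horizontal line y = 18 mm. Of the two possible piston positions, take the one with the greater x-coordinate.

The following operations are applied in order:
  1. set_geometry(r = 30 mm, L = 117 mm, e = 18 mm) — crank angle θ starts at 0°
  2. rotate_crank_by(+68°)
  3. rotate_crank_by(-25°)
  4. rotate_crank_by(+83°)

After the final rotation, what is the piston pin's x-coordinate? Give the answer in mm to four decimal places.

set_geometry: r = 30 mm, L = 117 mm, e = 18 mm; θ ← 0°
rotate_crank_by(+68°): θ ← 0° +68° = 68°
rotate_crank_by(-25°): θ ← 68° -25° = 43°
rotate_crank_by(+83°): θ ← 43° +83° = 126°
crank pin P = (r cos θ, r sin θ) = (-17.633558, 24.270510)
h = r sin θ − e = 24.270510 − 18 = 6.270510
x = r cos θ + √(L² − h²) = -17.633558 + √(13689.0 − 39.3193) = -17.633558 + 116.831848 = 99.198290

99.1983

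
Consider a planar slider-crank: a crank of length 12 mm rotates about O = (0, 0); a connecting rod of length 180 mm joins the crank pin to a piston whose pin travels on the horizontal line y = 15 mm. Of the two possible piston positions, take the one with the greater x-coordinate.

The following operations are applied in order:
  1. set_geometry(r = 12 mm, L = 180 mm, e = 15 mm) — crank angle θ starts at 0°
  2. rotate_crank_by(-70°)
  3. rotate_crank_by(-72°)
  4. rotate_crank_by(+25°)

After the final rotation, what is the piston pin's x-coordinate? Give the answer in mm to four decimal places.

172.7091

set_geometry: r = 12 mm, L = 180 mm, e = 15 mm; θ ← 0°
rotate_crank_by(-70°): θ ← 0° -70° = -70°
rotate_crank_by(-72°): θ ← -70° -72° = -142°
rotate_crank_by(+25°): θ ← -142° +25° = -117°
crank pin P = (r cos θ, r sin θ) = (-5.447886, -10.692078)
h = r sin θ − e = -10.692078 − 15 = -25.692078
x = r cos θ + √(L² − h²) = -5.447886 + √(32400.0 − 660.0829) = -5.447886 + 178.157001 = 172.709115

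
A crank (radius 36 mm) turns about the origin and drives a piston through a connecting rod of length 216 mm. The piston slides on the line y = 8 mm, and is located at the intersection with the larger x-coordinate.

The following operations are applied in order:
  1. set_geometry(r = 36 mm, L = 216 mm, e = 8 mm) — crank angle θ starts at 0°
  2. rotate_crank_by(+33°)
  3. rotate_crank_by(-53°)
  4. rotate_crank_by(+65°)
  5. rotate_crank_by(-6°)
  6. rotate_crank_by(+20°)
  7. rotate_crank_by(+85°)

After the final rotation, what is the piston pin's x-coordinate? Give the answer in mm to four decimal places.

186.4741

set_geometry: r = 36 mm, L = 216 mm, e = 8 mm; θ ← 0°
rotate_crank_by(+33°): θ ← 0° +33° = 33°
rotate_crank_by(-53°): θ ← 33° -53° = -20°
rotate_crank_by(+65°): θ ← -20° +65° = 45°
rotate_crank_by(-6°): θ ← 45° -6° = 39°
rotate_crank_by(+20°): θ ← 39° +20° = 59°
rotate_crank_by(+85°): θ ← 59° +85° = 144°
crank pin P = (r cos θ, r sin θ) = (-29.124612, 21.160269)
h = r sin θ − e = 21.160269 − 8 = 13.160269
x = r cos θ + √(L² − h²) = -29.124612 + √(46656.0 − 173.1927) = -29.124612 + 215.598718 = 186.474106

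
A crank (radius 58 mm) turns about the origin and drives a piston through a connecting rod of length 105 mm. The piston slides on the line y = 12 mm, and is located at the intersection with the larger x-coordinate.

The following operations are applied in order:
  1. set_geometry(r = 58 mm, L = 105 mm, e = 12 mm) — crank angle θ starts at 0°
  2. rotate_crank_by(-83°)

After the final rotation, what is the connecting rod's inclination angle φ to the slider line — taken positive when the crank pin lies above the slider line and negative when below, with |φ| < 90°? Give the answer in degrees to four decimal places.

set_geometry: r = 58 mm, L = 105 mm, e = 12 mm; θ ← 0°
rotate_crank_by(-83°): θ ← 0° -83° = -83°
crank pin P = (r cos θ, r sin θ) = (7.068422, -57.567677)
h = r sin θ − e = -57.567677 − 12 = -69.567677
sin φ = h / L = -69.567677 / 105 = -0.66254930
φ = arcsin(-0.66254930) = -41.494588°

-41.4946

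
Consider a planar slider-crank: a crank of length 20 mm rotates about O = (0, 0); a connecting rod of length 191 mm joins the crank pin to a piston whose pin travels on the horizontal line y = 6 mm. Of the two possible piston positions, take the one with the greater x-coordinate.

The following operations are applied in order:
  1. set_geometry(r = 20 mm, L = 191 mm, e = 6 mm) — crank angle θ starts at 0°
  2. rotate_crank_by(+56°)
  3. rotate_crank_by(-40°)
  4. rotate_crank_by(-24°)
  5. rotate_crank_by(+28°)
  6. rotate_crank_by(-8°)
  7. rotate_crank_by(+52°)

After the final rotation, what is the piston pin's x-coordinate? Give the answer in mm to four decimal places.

set_geometry: r = 20 mm, L = 191 mm, e = 6 mm; θ ← 0°
rotate_crank_by(+56°): θ ← 0° +56° = 56°
rotate_crank_by(-40°): θ ← 56° -40° = 16°
rotate_crank_by(-24°): θ ← 16° -24° = -8°
rotate_crank_by(+28°): θ ← -8° +28° = 20°
rotate_crank_by(-8°): θ ← 20° -8° = 12°
rotate_crank_by(+52°): θ ← 12° +52° = 64°
crank pin P = (r cos θ, r sin θ) = (8.767423, 17.975881)
h = r sin θ − e = 17.975881 − 6 = 11.975881
x = r cos θ + √(L² − h²) = 8.767423 + √(36481.0 − 143.4217) = 8.767423 + 190.624181 = 199.391604

199.3916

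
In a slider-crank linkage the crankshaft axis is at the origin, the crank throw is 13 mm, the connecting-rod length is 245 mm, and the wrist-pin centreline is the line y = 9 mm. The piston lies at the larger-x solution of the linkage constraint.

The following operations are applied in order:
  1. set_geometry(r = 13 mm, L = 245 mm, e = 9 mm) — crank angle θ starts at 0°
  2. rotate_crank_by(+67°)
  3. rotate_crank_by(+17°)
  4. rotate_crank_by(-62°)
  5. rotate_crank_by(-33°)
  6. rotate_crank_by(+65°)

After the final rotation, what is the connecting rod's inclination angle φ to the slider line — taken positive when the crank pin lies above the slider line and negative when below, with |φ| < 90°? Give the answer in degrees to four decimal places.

0.3548

set_geometry: r = 13 mm, L = 245 mm, e = 9 mm; θ ← 0°
rotate_crank_by(+67°): θ ← 0° +67° = 67°
rotate_crank_by(+17°): θ ← 67° +17° = 84°
rotate_crank_by(-62°): θ ← 84° -62° = 22°
rotate_crank_by(-33°): θ ← 22° -33° = -11°
rotate_crank_by(+65°): θ ← -11° +65° = 54°
crank pin P = (r cos θ, r sin θ) = (7.641208, 10.517221)
h = r sin θ − e = 10.517221 − 9 = 1.517221
sin φ = h / L = 1.517221 / 245 = 0.00619274
φ = arcsin(0.00619274) = 0.354820°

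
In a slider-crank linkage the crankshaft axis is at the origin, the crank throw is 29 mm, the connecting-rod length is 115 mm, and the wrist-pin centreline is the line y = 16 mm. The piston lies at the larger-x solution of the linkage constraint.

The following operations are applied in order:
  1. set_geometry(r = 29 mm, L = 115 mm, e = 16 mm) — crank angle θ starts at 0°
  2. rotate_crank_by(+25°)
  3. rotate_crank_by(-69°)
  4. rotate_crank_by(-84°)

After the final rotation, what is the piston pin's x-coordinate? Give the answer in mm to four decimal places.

90.3840

set_geometry: r = 29 mm, L = 115 mm, e = 16 mm; θ ← 0°
rotate_crank_by(+25°): θ ← 0° +25° = 25°
rotate_crank_by(-69°): θ ← 25° -69° = -44°
rotate_crank_by(-84°): θ ← -44° -84° = -128°
crank pin P = (r cos θ, r sin θ) = (-17.854183, -22.852312)
h = r sin θ − e = -22.852312 − 16 = -38.852312
x = r cos θ + √(L² − h²) = -17.854183 + √(13225.0 − 1509.5021) = -17.854183 + 108.238153 = 90.383971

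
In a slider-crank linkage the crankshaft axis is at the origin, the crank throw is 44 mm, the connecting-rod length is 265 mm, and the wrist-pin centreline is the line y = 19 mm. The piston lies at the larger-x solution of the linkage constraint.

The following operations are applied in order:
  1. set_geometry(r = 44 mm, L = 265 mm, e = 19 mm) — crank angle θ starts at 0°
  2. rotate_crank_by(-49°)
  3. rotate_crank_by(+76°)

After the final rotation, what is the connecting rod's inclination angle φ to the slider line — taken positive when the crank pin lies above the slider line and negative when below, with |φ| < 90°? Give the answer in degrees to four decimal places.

set_geometry: r = 44 mm, L = 265 mm, e = 19 mm; θ ← 0°
rotate_crank_by(-49°): θ ← 0° -49° = -49°
rotate_crank_by(+76°): θ ← -49° +76° = 27°
crank pin P = (r cos θ, r sin θ) = (39.204287, 19.975582)
h = r sin θ − e = 19.975582 − 19 = 0.975582
sin φ = h / L = 0.975582 / 265 = 0.00368144
φ = arcsin(0.00368144) = 0.210932°

0.2109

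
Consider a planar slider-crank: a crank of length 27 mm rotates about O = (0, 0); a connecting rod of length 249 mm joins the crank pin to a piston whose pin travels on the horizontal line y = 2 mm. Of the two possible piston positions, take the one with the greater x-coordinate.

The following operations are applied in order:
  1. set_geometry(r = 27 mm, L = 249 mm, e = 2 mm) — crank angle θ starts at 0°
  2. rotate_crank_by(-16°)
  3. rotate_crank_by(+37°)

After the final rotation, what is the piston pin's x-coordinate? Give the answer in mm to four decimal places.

274.0883

set_geometry: r = 27 mm, L = 249 mm, e = 2 mm; θ ← 0°
rotate_crank_by(-16°): θ ← 0° -16° = -16°
rotate_crank_by(+37°): θ ← -16° +37° = 21°
crank pin P = (r cos θ, r sin θ) = (25.206672, 9.675935)
h = r sin θ − e = 9.675935 − 2 = 7.675935
x = r cos θ + √(L² − h²) = 25.206672 + √(62001.0 − 58.9200) = 25.206672 + 248.881659 = 274.088330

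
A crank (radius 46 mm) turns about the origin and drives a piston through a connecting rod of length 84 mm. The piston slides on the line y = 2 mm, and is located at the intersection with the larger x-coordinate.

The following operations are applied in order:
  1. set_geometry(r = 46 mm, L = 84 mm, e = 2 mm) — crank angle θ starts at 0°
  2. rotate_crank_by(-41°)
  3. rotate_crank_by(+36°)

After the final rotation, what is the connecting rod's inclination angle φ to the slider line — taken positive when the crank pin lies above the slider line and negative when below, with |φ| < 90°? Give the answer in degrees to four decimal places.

-4.1023

set_geometry: r = 46 mm, L = 84 mm, e = 2 mm; θ ← 0°
rotate_crank_by(-41°): θ ← 0° -41° = -41°
rotate_crank_by(+36°): θ ← -41° +36° = -5°
crank pin P = (r cos θ, r sin θ) = (45.824956, -4.009164)
h = r sin θ − e = -4.009164 − 2 = -6.009164
sin φ = h / L = -6.009164 / 84 = -0.07153767
φ = arcsin(-0.07153767) = -4.102311°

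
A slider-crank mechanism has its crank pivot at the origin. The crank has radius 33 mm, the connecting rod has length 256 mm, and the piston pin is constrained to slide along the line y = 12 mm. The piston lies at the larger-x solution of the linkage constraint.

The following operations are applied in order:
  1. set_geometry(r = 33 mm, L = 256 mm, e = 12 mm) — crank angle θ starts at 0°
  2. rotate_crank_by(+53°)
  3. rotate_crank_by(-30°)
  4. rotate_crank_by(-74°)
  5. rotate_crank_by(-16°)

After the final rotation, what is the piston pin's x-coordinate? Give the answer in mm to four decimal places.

265.3624

set_geometry: r = 33 mm, L = 256 mm, e = 12 mm; θ ← 0°
rotate_crank_by(+53°): θ ← 0° +53° = 53°
rotate_crank_by(-30°): θ ← 53° -30° = 23°
rotate_crank_by(-74°): θ ← 23° -74° = -51°
rotate_crank_by(-16°): θ ← -51° -16° = -67°
crank pin P = (r cos θ, r sin θ) = (12.894127, -30.376660)
h = r sin θ − e = -30.376660 − 12 = -42.376660
x = r cos θ + √(L² − h²) = 12.894127 + √(65536.0 − 1795.7813) = 12.894127 + 252.468253 = 265.362380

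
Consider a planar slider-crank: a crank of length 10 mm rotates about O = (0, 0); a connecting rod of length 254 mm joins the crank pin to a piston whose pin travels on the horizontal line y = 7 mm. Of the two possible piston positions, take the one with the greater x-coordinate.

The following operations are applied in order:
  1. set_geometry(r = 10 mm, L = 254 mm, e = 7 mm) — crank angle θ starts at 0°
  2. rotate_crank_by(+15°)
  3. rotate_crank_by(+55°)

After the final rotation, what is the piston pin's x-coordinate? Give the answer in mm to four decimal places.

set_geometry: r = 10 mm, L = 254 mm, e = 7 mm; θ ← 0°
rotate_crank_by(+15°): θ ← 0° +15° = 15°
rotate_crank_by(+55°): θ ← 15° +55° = 70°
crank pin P = (r cos θ, r sin θ) = (3.420201, 9.396926)
h = r sin θ − e = 9.396926 − 7 = 2.396926
x = r cos θ + √(L² − h²) = 3.420201 + √(64516.0 − 5.7453) = 3.420201 + 253.988690 = 257.408892

257.4089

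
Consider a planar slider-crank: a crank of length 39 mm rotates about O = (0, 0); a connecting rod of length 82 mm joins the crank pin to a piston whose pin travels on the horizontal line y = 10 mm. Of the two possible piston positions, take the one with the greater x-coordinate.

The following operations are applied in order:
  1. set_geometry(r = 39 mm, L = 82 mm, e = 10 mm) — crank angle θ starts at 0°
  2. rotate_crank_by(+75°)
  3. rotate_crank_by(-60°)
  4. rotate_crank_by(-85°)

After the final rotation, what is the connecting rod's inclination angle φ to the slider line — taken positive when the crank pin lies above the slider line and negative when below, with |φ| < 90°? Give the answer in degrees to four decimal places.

set_geometry: r = 39 mm, L = 82 mm, e = 10 mm; θ ← 0°
rotate_crank_by(+75°): θ ← 0° +75° = 75°
rotate_crank_by(-60°): θ ← 75° -60° = 15°
rotate_crank_by(-85°): θ ← 15° -85° = -70°
crank pin P = (r cos θ, r sin θ) = (13.338786, -36.648012)
h = r sin θ − e = -36.648012 − 10 = -46.648012
sin φ = h / L = -46.648012 / 82 = -0.56887820
φ = arcsin(-0.56887820) = -34.672036°

-34.6720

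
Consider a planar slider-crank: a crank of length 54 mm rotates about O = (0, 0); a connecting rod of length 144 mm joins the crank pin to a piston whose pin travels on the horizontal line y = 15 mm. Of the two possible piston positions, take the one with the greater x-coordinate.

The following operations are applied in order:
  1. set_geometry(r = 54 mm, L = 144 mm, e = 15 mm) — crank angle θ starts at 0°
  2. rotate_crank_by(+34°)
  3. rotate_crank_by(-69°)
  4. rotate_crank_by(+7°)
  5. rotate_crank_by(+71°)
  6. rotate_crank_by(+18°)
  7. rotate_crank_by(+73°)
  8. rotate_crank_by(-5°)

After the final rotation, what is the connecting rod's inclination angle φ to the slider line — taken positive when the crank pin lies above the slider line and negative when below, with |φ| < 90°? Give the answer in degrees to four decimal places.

10.7931

set_geometry: r = 54 mm, L = 144 mm, e = 15 mm; θ ← 0°
rotate_crank_by(+34°): θ ← 0° +34° = 34°
rotate_crank_by(-69°): θ ← 34° -69° = -35°
rotate_crank_by(+7°): θ ← -35° +7° = -28°
rotate_crank_by(+71°): θ ← -28° +71° = 43°
rotate_crank_by(+18°): θ ← 43° +18° = 61°
rotate_crank_by(+73°): θ ← 61° +73° = 134°
rotate_crank_by(-5°): θ ← 134° -5° = 129°
crank pin P = (r cos θ, r sin θ) = (-33.983301, 41.965882)
h = r sin θ − e = 41.965882 − 15 = 26.965882
sin φ = h / L = 26.965882 / 144 = 0.18726307
φ = arcsin(0.18726307) = 10.793103°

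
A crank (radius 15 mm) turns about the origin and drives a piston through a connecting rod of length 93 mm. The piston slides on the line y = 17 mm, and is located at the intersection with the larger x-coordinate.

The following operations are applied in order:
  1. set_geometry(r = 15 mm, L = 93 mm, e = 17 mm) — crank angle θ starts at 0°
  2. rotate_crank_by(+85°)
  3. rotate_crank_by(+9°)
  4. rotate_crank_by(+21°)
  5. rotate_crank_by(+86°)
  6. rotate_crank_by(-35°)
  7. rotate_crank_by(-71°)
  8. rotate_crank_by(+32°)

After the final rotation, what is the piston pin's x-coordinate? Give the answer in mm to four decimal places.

set_geometry: r = 15 mm, L = 93 mm, e = 17 mm; θ ← 0°
rotate_crank_by(+85°): θ ← 0° +85° = 85°
rotate_crank_by(+9°): θ ← 85° +9° = 94°
rotate_crank_by(+21°): θ ← 94° +21° = 115°
rotate_crank_by(+86°): θ ← 115° +86° = 201°
rotate_crank_by(-35°): θ ← 201° -35° = 166°
rotate_crank_by(-71°): θ ← 166° -71° = 95°
rotate_crank_by(+32°): θ ← 95° +32° = 127°
crank pin P = (r cos θ, r sin θ) = (-9.027225, 11.979533)
h = r sin θ − e = 11.979533 − 17 = -5.020467
x = r cos θ + √(L² − h²) = -9.027225 + √(8649.0 − 25.2051) = -9.027225 + 92.864390 = 83.837165

83.8372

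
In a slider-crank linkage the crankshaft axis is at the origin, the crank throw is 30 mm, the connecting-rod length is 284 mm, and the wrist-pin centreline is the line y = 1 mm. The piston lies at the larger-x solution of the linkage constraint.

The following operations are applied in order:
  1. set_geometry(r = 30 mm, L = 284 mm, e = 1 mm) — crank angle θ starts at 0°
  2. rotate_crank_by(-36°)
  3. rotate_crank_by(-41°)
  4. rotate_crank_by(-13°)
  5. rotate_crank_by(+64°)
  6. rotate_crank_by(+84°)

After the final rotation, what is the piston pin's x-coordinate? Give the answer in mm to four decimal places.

298.8439

set_geometry: r = 30 mm, L = 284 mm, e = 1 mm; θ ← 0°
rotate_crank_by(-36°): θ ← 0° -36° = -36°
rotate_crank_by(-41°): θ ← -36° -41° = -77°
rotate_crank_by(-13°): θ ← -77° -13° = -90°
rotate_crank_by(+64°): θ ← -90° +64° = -26°
rotate_crank_by(+84°): θ ← -26° +84° = 58°
crank pin P = (r cos θ, r sin θ) = (15.897578, 25.441443)
h = r sin θ − e = 25.441443 − 1 = 24.441443
x = r cos θ + √(L² − h²) = 15.897578 + √(80656.0 − 597.3841) = 15.897578 + 282.946313 = 298.843891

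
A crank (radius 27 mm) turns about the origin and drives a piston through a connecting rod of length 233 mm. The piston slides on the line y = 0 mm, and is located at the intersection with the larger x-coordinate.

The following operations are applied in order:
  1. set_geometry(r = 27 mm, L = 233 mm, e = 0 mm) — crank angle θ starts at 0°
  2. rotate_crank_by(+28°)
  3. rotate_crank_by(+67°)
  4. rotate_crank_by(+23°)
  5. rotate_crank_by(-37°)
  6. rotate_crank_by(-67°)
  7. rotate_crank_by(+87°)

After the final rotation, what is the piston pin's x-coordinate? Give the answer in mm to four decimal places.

226.3358

set_geometry: r = 27 mm, L = 233 mm, e = 0 mm; θ ← 0°
rotate_crank_by(+28°): θ ← 0° +28° = 28°
rotate_crank_by(+67°): θ ← 28° +67° = 95°
rotate_crank_by(+23°): θ ← 95° +23° = 118°
rotate_crank_by(-37°): θ ← 118° -37° = 81°
rotate_crank_by(-67°): θ ← 81° -67° = 14°
rotate_crank_by(+87°): θ ← 14° +87° = 101°
crank pin P = (r cos θ, r sin θ) = (-5.151843, 26.503934)
h = r sin θ − e = 26.503934 − 0 = 26.503934
x = r cos θ + √(L² − h²) = -5.151843 + √(54289.0 − 702.4585) = -5.151843 + 231.487670 = 226.335827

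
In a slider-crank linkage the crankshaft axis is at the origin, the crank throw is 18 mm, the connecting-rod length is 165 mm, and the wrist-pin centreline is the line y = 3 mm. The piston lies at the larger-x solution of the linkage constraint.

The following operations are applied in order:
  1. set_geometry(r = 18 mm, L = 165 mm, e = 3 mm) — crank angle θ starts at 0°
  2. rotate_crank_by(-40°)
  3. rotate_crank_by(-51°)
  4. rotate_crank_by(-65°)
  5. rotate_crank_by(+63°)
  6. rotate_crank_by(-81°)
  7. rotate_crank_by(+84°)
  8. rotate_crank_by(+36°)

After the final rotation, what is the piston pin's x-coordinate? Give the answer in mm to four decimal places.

174.6428

set_geometry: r = 18 mm, L = 165 mm, e = 3 mm; θ ← 0°
rotate_crank_by(-40°): θ ← 0° -40° = -40°
rotate_crank_by(-51°): θ ← -40° -51° = -91°
rotate_crank_by(-65°): θ ← -91° -65° = -156°
rotate_crank_by(+63°): θ ← -156° +63° = -93°
rotate_crank_by(-81°): θ ← -93° -81° = -174°
rotate_crank_by(+84°): θ ← -174° +84° = -90°
rotate_crank_by(+36°): θ ← -90° +36° = -54°
crank pin P = (r cos θ, r sin θ) = (10.580135, -14.562306)
h = r sin θ − e = -14.562306 − 3 = -17.562306
x = r cos θ + √(L² − h²) = 10.580135 + √(27225.0 − 308.4346) = 10.580135 + 164.062687 = 174.642822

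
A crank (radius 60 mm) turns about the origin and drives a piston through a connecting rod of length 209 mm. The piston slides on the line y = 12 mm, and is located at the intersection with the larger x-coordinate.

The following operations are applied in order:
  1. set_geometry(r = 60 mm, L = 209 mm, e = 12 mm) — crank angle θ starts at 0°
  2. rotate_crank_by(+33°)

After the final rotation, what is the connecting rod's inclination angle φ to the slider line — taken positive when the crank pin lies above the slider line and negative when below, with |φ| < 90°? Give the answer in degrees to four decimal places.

5.6781

set_geometry: r = 60 mm, L = 209 mm, e = 12 mm; θ ← 0°
rotate_crank_by(+33°): θ ← 0° +33° = 33°
crank pin P = (r cos θ, r sin θ) = (50.320234, 32.678342)
h = r sin θ − e = 32.678342 − 12 = 20.678342
sin φ = h / L = 20.678342 / 209 = 0.09893944
φ = arcsin(0.09893944) = 5.678102°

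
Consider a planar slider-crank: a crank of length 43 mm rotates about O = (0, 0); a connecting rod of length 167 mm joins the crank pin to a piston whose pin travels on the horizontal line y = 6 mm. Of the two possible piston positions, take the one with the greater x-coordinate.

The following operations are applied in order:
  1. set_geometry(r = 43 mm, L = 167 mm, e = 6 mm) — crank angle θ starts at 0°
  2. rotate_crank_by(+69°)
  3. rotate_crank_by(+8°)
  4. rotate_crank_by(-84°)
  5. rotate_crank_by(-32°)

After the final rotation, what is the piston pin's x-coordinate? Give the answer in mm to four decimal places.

set_geometry: r = 43 mm, L = 167 mm, e = 6 mm; θ ← 0°
rotate_crank_by(+69°): θ ← 0° +69° = 69°
rotate_crank_by(+8°): θ ← 69° +8° = 77°
rotate_crank_by(-84°): θ ← 77° -84° = -7°
rotate_crank_by(-32°): θ ← -7° -32° = -39°
crank pin P = (r cos θ, r sin θ) = (33.417276, -27.060777)
h = r sin θ − e = -27.060777 − 6 = -33.060777
x = r cos θ + √(L² − h²) = 33.417276 + √(27889.0 − 1093.0150) = 33.417276 + 163.694792 = 197.112069

197.1121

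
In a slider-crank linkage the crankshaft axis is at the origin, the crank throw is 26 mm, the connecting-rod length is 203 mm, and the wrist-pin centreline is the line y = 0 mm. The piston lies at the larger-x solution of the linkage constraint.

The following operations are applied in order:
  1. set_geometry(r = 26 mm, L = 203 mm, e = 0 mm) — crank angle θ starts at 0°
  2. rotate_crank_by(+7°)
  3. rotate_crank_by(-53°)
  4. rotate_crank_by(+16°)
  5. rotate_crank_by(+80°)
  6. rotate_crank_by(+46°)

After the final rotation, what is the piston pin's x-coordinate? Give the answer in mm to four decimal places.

set_geometry: r = 26 mm, L = 203 mm, e = 0 mm; θ ← 0°
rotate_crank_by(+7°): θ ← 0° +7° = 7°
rotate_crank_by(-53°): θ ← 7° -53° = -46°
rotate_crank_by(+16°): θ ← -46° +16° = -30°
rotate_crank_by(+80°): θ ← -30° +80° = 50°
rotate_crank_by(+46°): θ ← 50° +46° = 96°
crank pin P = (r cos θ, r sin θ) = (-2.717740, 25.857569)
h = r sin θ − e = 25.857569 − 0 = 25.857569
x = r cos θ + √(L² − h²) = -2.717740 + √(41209.0 − 668.6139) = -2.717740 + 201.346433 = 198.628693

198.6287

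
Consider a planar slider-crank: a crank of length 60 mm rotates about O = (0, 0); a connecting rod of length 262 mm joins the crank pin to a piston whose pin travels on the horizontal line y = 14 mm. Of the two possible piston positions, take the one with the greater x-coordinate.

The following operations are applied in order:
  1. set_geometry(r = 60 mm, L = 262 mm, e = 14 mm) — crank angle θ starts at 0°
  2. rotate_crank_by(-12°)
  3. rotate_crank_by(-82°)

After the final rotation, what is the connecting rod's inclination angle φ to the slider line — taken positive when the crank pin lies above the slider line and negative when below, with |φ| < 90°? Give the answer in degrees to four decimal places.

set_geometry: r = 60 mm, L = 262 mm, e = 14 mm; θ ← 0°
rotate_crank_by(-12°): θ ← 0° -12° = -12°
rotate_crank_by(-82°): θ ← -12° -82° = -94°
crank pin P = (r cos θ, r sin θ) = (-4.185388, -59.853843)
h = r sin θ − e = -59.853843 − 14 = -73.853843
sin φ = h / L = -73.853843 / 262 = -0.28188490
φ = arcsin(-0.28188490) = -16.372734°

-16.3727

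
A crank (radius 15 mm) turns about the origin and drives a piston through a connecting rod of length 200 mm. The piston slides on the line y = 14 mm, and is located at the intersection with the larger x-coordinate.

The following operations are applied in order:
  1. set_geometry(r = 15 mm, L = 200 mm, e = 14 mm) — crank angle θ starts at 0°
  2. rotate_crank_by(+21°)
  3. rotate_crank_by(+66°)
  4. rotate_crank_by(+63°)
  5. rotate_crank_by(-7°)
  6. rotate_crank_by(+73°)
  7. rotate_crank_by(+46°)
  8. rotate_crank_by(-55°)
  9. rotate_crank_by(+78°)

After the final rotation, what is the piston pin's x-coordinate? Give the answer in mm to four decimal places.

set_geometry: r = 15 mm, L = 200 mm, e = 14 mm; θ ← 0°
rotate_crank_by(+21°): θ ← 0° +21° = 21°
rotate_crank_by(+66°): θ ← 21° +66° = 87°
rotate_crank_by(+63°): θ ← 87° +63° = 150°
rotate_crank_by(-7°): θ ← 150° -7° = 143°
rotate_crank_by(+73°): θ ← 143° +73° = 216°
rotate_crank_by(+46°): θ ← 216° +46° = 262°
rotate_crank_by(-55°): θ ← 262° -55° = 207°
rotate_crank_by(+78°): θ ← 207° +78° = 285°
crank pin P = (r cos θ, r sin θ) = (3.882286, -14.488887)
h = r sin θ − e = -14.488887 − 14 = -28.488887
x = r cos θ + √(L² − h²) = 3.882286 + √(40000.0 − 811.6167) = 3.882286 + 197.960560 = 201.842846

201.8428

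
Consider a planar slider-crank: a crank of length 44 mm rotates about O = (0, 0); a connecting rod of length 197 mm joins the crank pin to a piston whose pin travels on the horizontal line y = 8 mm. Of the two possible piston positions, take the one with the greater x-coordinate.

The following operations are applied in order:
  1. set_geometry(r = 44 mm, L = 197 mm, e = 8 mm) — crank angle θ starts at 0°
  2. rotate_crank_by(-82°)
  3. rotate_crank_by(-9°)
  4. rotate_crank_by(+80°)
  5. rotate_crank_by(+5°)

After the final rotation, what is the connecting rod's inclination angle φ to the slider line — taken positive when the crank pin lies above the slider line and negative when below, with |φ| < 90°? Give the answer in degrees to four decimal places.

-3.6669

set_geometry: r = 44 mm, L = 197 mm, e = 8 mm; θ ← 0°
rotate_crank_by(-82°): θ ← 0° -82° = -82°
rotate_crank_by(-9°): θ ← -82° -9° = -91°
rotate_crank_by(+80°): θ ← -91° +80° = -11°
rotate_crank_by(+5°): θ ← -11° +5° = -6°
crank pin P = (r cos θ, r sin θ) = (43.758963, -4.599252)
h = r sin θ − e = -4.599252 − 8 = -12.599252
sin φ = h / L = -12.599252 / 197 = -0.06395560
φ = arcsin(-0.06395560) = -3.666888°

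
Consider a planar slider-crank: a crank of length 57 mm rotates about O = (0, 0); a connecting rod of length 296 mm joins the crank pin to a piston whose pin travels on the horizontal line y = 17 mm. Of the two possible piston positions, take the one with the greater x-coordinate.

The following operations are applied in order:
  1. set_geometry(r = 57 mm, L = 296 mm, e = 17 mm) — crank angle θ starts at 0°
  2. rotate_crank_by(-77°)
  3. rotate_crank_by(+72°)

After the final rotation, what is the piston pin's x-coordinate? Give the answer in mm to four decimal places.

351.9668

set_geometry: r = 57 mm, L = 296 mm, e = 17 mm; θ ← 0°
rotate_crank_by(-77°): θ ← 0° -77° = -77°
rotate_crank_by(+72°): θ ← -77° +72° = -5°
crank pin P = (r cos θ, r sin θ) = (56.783098, -4.967877)
h = r sin θ − e = -4.967877 − 17 = -21.967877
x = r cos θ + √(L² − h²) = 56.783098 + √(87616.0 − 482.5876) = 56.783098 + 295.183693 = 351.966790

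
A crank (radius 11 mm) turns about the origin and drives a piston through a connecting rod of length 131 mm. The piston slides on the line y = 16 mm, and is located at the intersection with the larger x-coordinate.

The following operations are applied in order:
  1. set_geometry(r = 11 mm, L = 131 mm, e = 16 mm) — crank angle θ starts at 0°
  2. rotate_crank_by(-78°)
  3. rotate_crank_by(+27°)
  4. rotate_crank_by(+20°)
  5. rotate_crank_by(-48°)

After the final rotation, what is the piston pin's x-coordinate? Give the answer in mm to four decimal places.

set_geometry: r = 11 mm, L = 131 mm, e = 16 mm; θ ← 0°
rotate_crank_by(-78°): θ ← 0° -78° = -78°
rotate_crank_by(+27°): θ ← -78° +27° = -51°
rotate_crank_by(+20°): θ ← -51° +20° = -31°
rotate_crank_by(-48°): θ ← -31° -48° = -79°
crank pin P = (r cos θ, r sin θ) = (2.098899, -10.797899)
h = r sin θ − e = -10.797899 − 16 = -26.797899
x = r cos θ + √(L² − h²) = 2.098899 + √(17161.0 − 718.1274) = 2.098899 + 128.229765 = 130.328664

130.3287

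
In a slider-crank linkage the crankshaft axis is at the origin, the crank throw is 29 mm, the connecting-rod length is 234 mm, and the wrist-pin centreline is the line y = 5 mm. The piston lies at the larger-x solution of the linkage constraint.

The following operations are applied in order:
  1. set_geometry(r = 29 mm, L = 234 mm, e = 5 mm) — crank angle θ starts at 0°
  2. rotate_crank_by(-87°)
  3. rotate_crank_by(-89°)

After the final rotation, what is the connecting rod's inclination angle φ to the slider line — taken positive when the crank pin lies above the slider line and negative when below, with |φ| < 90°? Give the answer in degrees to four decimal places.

set_geometry: r = 29 mm, L = 234 mm, e = 5 mm; θ ← 0°
rotate_crank_by(-87°): θ ← 0° -87° = -87°
rotate_crank_by(-89°): θ ← -87° -89° = -176°
crank pin P = (r cos θ, r sin θ) = (-28.929357, -2.022938)
h = r sin θ − e = -2.022938 − 5 = -7.022938
sin φ = h / L = -7.022938 / 234 = -0.03001255
φ = arcsin(-0.03001255) = -1.719851°

-1.7199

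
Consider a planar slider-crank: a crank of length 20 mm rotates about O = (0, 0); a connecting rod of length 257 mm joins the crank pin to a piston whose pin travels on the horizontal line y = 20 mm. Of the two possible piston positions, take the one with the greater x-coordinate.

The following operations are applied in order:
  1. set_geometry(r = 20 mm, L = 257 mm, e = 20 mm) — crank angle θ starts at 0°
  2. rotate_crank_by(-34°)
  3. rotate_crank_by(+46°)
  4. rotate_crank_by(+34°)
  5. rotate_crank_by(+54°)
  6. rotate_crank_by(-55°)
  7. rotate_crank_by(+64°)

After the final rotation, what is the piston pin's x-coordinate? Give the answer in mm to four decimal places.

set_geometry: r = 20 mm, L = 257 mm, e = 20 mm; θ ← 0°
rotate_crank_by(-34°): θ ← 0° -34° = -34°
rotate_crank_by(+46°): θ ← -34° +46° = 12°
rotate_crank_by(+34°): θ ← 12° +34° = 46°
rotate_crank_by(+54°): θ ← 46° +54° = 100°
rotate_crank_by(-55°): θ ← 100° -55° = 45°
rotate_crank_by(+64°): θ ← 45° +64° = 109°
crank pin P = (r cos θ, r sin θ) = (-6.511363, 18.910372)
h = r sin θ − e = 18.910372 − 20 = -1.089628
x = r cos θ + √(L² − h²) = -6.511363 + √(66049.0 − 1.1873) = -6.511363 + 256.997690 = 250.486327

250.4863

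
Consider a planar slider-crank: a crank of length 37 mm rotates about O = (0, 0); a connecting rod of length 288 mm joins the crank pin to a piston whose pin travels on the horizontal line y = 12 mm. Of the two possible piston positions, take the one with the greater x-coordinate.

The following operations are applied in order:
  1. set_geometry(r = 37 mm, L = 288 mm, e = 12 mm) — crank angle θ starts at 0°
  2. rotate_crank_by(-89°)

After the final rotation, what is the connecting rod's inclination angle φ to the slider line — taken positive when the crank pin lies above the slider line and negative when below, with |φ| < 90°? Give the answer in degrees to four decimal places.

-9.7948

set_geometry: r = 37 mm, L = 288 mm, e = 12 mm; θ ← 0°
rotate_crank_by(-89°): θ ← 0° -89° = -89°
crank pin P = (r cos θ, r sin θ) = (0.645739, -36.994365)
h = r sin θ − e = -36.994365 − 12 = -48.994365
sin φ = h / L = -48.994365 / 288 = -0.17011932
φ = arcsin(-0.17011932) = -9.794757°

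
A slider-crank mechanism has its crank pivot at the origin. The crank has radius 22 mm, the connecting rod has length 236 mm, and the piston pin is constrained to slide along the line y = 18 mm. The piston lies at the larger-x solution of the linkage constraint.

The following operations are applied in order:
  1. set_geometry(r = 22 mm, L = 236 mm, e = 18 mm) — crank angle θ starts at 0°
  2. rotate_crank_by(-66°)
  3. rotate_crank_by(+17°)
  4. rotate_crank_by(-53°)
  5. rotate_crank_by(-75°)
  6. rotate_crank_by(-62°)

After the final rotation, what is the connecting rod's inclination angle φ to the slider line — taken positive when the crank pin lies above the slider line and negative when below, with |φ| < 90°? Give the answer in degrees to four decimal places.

set_geometry: r = 22 mm, L = 236 mm, e = 18 mm; θ ← 0°
rotate_crank_by(-66°): θ ← 0° -66° = -66°
rotate_crank_by(+17°): θ ← -66° +17° = -49°
rotate_crank_by(-53°): θ ← -49° -53° = -102°
rotate_crank_by(-75°): θ ← -102° -75° = -177°
rotate_crank_by(-62°): θ ← -177° -62° = -239°
crank pin P = (r cos θ, r sin θ) = (-11.330838, 18.857681)
h = r sin θ − e = 18.857681 − 18 = 0.857681
sin φ = h / L = 0.857681 / 236 = 0.00363424
φ = arcsin(0.00363424) = 0.208227°

0.2082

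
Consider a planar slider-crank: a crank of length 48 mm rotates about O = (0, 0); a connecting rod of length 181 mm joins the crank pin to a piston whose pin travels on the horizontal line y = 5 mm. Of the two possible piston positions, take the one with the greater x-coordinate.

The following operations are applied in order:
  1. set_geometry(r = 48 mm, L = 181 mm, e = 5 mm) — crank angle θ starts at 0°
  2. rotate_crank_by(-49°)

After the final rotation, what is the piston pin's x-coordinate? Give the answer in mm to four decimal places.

set_geometry: r = 48 mm, L = 181 mm, e = 5 mm; θ ← 0°
rotate_crank_by(-49°): θ ← 0° -49° = -49°
crank pin P = (r cos θ, r sin θ) = (31.490833, -36.226060)
h = r sin θ − e = -36.226060 − 5 = -41.226060
x = r cos θ + √(L² − h²) = 31.490833 + √(32761.0 − 1699.5880) = 31.490833 + 176.242481 = 207.733314

207.7333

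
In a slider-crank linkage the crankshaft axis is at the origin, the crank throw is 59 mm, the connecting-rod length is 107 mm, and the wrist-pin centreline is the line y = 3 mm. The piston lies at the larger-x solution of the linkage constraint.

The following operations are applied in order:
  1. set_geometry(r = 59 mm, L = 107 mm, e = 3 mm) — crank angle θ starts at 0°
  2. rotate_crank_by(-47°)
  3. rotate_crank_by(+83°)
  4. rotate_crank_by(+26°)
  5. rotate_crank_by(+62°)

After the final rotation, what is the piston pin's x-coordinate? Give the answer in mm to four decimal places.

set_geometry: r = 59 mm, L = 107 mm, e = 3 mm; θ ← 0°
rotate_crank_by(-47°): θ ← 0° -47° = -47°
rotate_crank_by(+83°): θ ← -47° +83° = 36°
rotate_crank_by(+26°): θ ← 36° +26° = 62°
rotate_crank_by(+62°): θ ← 62° +62° = 124°
crank pin P = (r cos θ, r sin θ) = (-32.992381, 48.913217)
h = r sin θ − e = 48.913217 − 3 = 45.913217
x = r cos θ + √(L² − h²) = -32.992381 + √(11449.0 − 2108.0235) = -32.992381 + 96.648727 = 63.656346

63.6563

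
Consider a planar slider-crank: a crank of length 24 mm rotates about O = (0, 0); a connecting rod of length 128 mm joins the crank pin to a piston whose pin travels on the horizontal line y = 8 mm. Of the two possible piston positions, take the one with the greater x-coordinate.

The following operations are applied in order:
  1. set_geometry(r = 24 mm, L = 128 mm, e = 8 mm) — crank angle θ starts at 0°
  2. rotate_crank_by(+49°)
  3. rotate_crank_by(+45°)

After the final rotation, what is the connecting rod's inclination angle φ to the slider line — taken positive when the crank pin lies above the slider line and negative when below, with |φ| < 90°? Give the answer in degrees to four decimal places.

7.1544

set_geometry: r = 24 mm, L = 128 mm, e = 8 mm; θ ← 0°
rotate_crank_by(+49°): θ ← 0° +49° = 49°
rotate_crank_by(+45°): θ ← 49° +45° = 94°
crank pin P = (r cos θ, r sin θ) = (-1.674155, 23.941537)
h = r sin θ − e = 23.941537 − 8 = 15.941537
sin φ = h / L = 15.941537 / 128 = 0.12454326
φ = arcsin(0.12454326) = 7.154380°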